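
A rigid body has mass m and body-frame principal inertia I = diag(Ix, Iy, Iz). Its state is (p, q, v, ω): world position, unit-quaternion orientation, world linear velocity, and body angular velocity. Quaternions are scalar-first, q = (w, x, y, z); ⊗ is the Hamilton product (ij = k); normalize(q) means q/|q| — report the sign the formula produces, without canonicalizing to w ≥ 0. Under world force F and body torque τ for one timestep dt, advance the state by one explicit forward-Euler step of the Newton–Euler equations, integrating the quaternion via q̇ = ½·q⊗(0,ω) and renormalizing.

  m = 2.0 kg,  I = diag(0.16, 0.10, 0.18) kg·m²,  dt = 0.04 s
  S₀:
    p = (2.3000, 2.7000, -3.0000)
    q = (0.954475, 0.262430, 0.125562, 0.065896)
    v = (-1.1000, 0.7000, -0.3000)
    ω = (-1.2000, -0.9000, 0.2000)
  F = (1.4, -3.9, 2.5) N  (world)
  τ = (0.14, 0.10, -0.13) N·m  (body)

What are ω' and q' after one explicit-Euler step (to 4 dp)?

(τ − ω×Iω)/I = (0.9650, 0.9520, -0.3622)
ω' = ω + α·dt = (-1.1614, -0.8619, 0.1855)
Hamilton product q⊗(0,ω) = (0.4147426, -1.0609512, -0.9905887, 0.1053824)
updated quaternion q' = (0.9623, 0.2411, 0.1057, 0.0680)

ω' = (-1.1614, -0.8619, 0.1855)
q' = (0.9623, 0.2411, 0.1057, 0.0680)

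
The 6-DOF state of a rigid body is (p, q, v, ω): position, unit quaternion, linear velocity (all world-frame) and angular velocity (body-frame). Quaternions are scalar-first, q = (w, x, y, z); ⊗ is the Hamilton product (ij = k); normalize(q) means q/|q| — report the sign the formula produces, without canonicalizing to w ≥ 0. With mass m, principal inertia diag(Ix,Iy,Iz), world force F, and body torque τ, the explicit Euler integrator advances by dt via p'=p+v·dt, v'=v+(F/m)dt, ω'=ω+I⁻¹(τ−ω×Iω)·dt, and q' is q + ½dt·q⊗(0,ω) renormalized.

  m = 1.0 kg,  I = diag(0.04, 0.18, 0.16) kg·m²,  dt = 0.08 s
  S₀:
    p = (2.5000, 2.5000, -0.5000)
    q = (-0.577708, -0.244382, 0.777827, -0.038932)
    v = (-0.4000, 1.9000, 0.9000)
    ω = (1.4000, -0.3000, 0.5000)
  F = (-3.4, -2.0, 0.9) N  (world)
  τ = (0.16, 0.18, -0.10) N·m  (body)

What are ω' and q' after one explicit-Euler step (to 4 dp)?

ω' = (1.7140, -0.1827, 0.4794)
q' = (-0.5529, -0.2612, 0.7860, -0.0909)

gyro term ω×Iω = (0.0030, -0.0840, -0.0588)
α = I⁻¹(τ − ω×Iω) = (3.9250, 1.4667, -0.2575)
ω + α·dt = (1.7140, -0.1827, 0.4794)
q⊗(0,ω) = (0.5949489, -0.4315573, 0.2409986, -1.3044972)
q + ½dt·q⊗(0,ω), renormalized = (-0.5529, -0.2612, 0.7860, -0.0909)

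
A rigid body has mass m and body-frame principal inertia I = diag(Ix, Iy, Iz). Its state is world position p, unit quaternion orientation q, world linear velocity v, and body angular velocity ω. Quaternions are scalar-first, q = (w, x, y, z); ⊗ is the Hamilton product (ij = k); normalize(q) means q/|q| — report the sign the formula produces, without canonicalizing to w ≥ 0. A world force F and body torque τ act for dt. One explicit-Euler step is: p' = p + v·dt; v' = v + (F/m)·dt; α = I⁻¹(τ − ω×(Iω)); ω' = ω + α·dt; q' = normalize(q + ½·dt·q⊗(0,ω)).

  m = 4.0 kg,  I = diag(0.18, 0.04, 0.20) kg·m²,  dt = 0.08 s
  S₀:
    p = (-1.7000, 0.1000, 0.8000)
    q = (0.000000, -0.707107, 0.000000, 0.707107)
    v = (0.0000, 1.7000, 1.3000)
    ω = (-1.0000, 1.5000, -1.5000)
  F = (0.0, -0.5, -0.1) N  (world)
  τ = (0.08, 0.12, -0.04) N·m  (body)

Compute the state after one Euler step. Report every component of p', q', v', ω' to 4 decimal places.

a = (0.0000, -0.1250, -0.0250)
p' = p + v·dt = (-1.7000, 0.2360, 0.9040)
v' = v + a·dt = (0.0000, 1.6900, 1.2980)
ω×(Iω) gyroscopic = (-0.3600, -0.0300, 0.2100)
(τ − ω×Iω)/I = (2.4444, 3.7500, -1.2500)
new body rate ω' = (-0.8044, 1.8000, -1.6000)
2q̇ = q⊗(0,ω) = (0.3535535, -1.0606605, -1.7677675, -1.0606605)
q' = normalize(q + ½dt·q⊗(0,ω)) = (0.0141, -0.7463, -0.0704, 0.6618)

p' = (-1.7000, 0.2360, 0.9040)
q' = (0.0141, -0.7463, -0.0704, 0.6618)
v' = (0.0000, 1.6900, 1.2980)
ω' = (-0.8044, 1.8000, -1.6000)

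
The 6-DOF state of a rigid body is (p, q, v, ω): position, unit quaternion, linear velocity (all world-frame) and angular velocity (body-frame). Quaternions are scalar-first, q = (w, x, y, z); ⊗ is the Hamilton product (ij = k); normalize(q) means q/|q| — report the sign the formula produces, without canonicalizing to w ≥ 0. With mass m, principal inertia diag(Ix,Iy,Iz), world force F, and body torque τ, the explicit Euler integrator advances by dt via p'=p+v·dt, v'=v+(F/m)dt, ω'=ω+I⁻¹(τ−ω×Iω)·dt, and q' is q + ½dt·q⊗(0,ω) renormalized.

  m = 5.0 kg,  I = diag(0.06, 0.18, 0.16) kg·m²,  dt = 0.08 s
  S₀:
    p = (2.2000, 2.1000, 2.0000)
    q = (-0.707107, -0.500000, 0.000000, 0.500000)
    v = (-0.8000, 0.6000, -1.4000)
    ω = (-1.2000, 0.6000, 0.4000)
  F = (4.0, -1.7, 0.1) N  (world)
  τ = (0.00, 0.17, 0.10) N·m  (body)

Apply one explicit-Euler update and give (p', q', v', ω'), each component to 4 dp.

p' = (2.1360, 2.1480, 1.8880)
q' = (-0.7380, -0.4773, -0.0329, 0.4759)
v' = (-0.7360, 0.5728, -1.3984)
ω' = (-1.1936, 0.6542, 0.4932)

precession coupling ω×(Iω) = (-0.0048, 0.0480, -0.0864)
α = I⁻¹(τ − ω×Iω) = (0.0800, 0.6778, 1.1650)
ω' = ω + α·dt = (-1.1936, 0.6542, 0.4932)
q⊗(0,ω) = (-0.8000000, 0.5485284, -0.8242642, -0.5828428)
q + ½dt·q⊗(0,ω), renormalized = (-0.7380, -0.4773, -0.0329, 0.4759)
a = F/m = (0.8000, -0.3400, 0.0200)
p + v·dt = (2.1360, 2.1480, 1.8880)
new velocity v' = (-0.7360, 0.5728, -1.3984)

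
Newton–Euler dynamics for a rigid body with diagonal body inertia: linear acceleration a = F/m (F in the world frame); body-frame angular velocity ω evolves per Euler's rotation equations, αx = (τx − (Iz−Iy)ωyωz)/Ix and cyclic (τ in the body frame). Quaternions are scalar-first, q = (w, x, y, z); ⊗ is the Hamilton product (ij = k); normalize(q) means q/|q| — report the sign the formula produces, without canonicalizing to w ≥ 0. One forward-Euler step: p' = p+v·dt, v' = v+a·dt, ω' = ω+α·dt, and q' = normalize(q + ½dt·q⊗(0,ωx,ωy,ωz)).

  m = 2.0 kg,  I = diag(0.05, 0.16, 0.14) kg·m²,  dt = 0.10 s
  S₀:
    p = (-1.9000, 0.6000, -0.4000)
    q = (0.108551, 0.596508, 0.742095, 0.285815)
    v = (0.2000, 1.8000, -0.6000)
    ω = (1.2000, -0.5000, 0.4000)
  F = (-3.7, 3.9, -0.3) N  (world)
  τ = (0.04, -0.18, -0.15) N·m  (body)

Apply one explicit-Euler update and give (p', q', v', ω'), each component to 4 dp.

p' = p + v·dt = (-1.8800, 0.7800, -0.4600)
v' = v + a·dt = (0.0150, 1.9950, -0.6150)
(τ − ω×Iω)/I = (0.7200, -0.8550, -0.6000)
new body rate ω' = (1.2720, -0.5855, 0.3400)
q⊗(0,ω) = (-0.4590881, 0.5700067, 0.0500993, -1.1453476)
q' = normalize(q + ½dt·q⊗(0,ω)) = (0.0854, 0.6236, 0.7429, 0.2280)

p' = (-1.8800, 0.7800, -0.4600)
q' = (0.0854, 0.6236, 0.7429, 0.2280)
v' = (0.0150, 1.9950, -0.6150)
ω' = (1.2720, -0.5855, 0.3400)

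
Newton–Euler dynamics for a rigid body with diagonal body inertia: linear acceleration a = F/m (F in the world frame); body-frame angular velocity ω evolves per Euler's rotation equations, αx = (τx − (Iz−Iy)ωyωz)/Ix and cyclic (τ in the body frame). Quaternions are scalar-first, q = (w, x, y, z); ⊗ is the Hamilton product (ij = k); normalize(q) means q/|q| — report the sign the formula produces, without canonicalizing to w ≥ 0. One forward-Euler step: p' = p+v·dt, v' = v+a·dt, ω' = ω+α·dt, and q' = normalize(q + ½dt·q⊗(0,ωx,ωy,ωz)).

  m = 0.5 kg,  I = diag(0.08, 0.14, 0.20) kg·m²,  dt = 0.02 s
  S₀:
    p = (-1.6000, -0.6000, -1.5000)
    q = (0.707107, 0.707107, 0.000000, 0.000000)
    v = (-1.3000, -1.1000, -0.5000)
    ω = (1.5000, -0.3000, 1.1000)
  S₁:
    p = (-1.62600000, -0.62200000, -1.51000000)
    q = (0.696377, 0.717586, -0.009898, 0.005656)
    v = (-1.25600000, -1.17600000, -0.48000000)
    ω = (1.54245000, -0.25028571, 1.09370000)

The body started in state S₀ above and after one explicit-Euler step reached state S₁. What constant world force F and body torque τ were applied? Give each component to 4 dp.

ω₁ − ω₀ = (0.04245000, 0.04971429, -0.00630000)
applied torque τ = (0.1500, 0.1500, -0.0900)
velocity change Δv = (0.04400000, -0.07600000, 0.02000000)
F = m·Δv/dt = (1.1000, -1.9000, 0.5000)

F = (1.1000, -1.9000, 0.5000)
τ = (0.1500, 0.1500, -0.0900)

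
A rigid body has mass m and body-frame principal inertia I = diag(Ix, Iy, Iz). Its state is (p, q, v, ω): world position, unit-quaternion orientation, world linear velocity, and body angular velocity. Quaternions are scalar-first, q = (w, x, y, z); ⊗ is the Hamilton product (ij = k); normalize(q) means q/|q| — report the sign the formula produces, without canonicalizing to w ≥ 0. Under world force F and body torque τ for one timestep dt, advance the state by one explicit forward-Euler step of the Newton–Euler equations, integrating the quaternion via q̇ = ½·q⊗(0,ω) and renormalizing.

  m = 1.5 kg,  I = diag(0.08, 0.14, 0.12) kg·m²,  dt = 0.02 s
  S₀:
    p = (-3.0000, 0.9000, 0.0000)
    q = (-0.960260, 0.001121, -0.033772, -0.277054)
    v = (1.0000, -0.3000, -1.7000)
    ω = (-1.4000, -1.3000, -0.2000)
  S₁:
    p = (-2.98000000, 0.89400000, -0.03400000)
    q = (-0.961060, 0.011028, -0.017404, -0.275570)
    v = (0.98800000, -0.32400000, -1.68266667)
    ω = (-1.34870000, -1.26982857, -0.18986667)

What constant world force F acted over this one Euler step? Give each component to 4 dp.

F = (-0.9000, -1.8000, 1.3000)

velocity change Δv = (-0.01200000, -0.02400000, 0.01733333)
m·(v₁−v₀)/dt = (-0.9000, -1.8000, 1.3000)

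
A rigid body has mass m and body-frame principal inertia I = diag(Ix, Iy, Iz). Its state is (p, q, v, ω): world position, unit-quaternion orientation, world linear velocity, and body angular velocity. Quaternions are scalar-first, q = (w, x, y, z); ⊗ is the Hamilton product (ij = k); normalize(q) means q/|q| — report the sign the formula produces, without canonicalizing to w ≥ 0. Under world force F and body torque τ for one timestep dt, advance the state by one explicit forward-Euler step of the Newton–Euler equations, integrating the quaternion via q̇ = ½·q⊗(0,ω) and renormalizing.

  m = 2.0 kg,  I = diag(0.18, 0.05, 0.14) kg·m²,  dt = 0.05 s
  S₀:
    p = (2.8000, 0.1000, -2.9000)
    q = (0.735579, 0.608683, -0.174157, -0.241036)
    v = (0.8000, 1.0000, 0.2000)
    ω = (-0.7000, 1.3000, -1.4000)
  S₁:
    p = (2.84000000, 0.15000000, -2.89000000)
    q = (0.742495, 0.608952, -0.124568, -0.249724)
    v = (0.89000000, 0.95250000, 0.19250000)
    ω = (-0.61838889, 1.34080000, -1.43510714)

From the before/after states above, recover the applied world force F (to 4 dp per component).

velocity change Δv = (0.09000000, -0.04750000, -0.00750000)
m·(v₁−v₀)/dt = (3.6000, -1.9000, -0.3000)

F = (3.6000, -1.9000, -0.3000)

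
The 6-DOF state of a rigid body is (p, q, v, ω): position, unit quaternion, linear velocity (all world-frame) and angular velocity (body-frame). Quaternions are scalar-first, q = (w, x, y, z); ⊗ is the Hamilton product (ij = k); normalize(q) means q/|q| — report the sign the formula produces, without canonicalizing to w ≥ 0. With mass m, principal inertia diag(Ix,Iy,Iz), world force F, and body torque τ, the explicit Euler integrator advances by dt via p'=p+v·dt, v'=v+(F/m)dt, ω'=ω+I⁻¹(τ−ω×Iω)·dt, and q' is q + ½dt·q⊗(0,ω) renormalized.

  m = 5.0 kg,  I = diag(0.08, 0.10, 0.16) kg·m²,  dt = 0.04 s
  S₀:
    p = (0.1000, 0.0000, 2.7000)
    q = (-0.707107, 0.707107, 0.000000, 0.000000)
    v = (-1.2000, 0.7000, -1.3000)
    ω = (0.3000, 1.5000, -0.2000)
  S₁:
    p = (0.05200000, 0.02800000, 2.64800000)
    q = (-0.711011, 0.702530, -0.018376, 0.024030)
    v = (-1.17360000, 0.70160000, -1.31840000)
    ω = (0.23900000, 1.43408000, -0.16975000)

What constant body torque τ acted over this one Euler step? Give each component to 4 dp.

τ = (-0.1400, -0.1600, 0.1300)

Δω = ω₁−ω₀ = (-0.06100000, -0.06592000, 0.03025000)
precession coupling = (-0.0180, 0.0048, 0.0090)
I·α + gyro = (-0.1400, -0.1600, 0.1300)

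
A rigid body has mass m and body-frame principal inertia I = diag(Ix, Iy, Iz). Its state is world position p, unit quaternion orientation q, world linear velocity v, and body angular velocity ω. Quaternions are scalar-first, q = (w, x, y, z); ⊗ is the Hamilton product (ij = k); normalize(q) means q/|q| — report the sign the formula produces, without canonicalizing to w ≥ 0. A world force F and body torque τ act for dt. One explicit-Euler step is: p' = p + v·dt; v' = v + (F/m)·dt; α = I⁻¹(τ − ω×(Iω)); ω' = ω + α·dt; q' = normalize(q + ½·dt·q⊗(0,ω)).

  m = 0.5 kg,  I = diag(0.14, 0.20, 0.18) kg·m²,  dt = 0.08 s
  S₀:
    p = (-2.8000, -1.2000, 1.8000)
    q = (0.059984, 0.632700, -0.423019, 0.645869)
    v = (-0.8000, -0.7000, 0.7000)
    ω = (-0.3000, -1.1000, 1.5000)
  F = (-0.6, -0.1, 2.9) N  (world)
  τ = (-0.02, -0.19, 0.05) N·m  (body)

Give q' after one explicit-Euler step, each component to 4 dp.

q⊗(0,ω) = (-1.2443144, 0.0579322, -1.2087931, -0.7328997)
q' = normalize(q + ½dt·q⊗(0,ω)) = (0.0102, 0.6332, -0.4700, 0.6148)

q' = (0.0102, 0.6332, -0.4700, 0.6148)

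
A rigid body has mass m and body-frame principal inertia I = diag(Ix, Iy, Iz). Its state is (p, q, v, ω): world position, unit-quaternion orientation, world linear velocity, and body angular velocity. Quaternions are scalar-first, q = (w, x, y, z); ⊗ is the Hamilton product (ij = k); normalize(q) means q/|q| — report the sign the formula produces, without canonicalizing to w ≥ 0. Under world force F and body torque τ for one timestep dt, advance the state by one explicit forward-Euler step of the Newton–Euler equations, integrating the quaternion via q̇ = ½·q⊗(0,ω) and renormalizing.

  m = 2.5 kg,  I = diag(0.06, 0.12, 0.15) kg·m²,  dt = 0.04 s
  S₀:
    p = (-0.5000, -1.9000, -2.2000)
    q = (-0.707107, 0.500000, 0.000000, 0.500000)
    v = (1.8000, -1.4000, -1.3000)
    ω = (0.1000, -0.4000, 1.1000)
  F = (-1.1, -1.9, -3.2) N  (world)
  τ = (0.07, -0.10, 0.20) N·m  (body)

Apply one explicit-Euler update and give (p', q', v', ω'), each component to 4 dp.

linear accel F/m = (-0.4400, -0.7600, -1.2800)
p + v·dt = (-0.4280, -1.9560, -2.2520)
v + (F/m)dt = (1.7824, -1.4304, -1.3512)
precession coupling ω×(Iω) = (-0.0132, -0.0099, -0.0024)
(τ − ω×Iω)/I = (1.3867, -0.7508, 1.3493)
new body rate ω' = (0.1555, -0.4300, 1.1540)
q⊗(0,ω) = (-0.6000000, 0.1292893, -0.2171572, -0.9778177)
q + ½dt·q⊗(0,ω), renormalized = (-0.7189, 0.5024, -0.0043, 0.4803)

p' = (-0.4280, -1.9560, -2.2520)
q' = (-0.7189, 0.5024, -0.0043, 0.4803)
v' = (1.7824, -1.4304, -1.3512)
ω' = (0.1555, -0.4300, 1.1540)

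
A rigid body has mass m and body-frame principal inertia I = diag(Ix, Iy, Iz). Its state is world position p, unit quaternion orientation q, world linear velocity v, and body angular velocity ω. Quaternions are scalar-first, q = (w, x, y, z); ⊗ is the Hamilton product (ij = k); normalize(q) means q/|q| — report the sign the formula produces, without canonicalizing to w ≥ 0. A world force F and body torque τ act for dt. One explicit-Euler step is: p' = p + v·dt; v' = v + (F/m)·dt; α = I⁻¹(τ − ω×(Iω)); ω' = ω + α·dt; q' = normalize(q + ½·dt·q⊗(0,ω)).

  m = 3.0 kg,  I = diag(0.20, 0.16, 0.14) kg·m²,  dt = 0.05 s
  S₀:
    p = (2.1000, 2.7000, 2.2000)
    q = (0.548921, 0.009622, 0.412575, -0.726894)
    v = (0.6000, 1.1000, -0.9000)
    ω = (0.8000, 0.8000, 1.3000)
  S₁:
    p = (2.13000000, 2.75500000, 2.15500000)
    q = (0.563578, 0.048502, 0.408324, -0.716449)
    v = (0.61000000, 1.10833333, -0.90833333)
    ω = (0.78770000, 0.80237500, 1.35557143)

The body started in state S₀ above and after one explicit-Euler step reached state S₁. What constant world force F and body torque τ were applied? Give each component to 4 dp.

ω₁ − ω₀ = (-0.01230000, 0.00237500, 0.05557143)
ω₀×(Iω₀) = (-0.0208, 0.0624, -0.0256)
applied torque τ = (-0.0700, 0.0700, 0.1300)
velocity change Δv = (0.01000000, 0.00833333, -0.00833333)
F = m·Δv/dt = (0.6000, 0.5000, -0.5000)

F = (0.6000, 0.5000, -0.5000)
τ = (-0.0700, 0.0700, 0.1300)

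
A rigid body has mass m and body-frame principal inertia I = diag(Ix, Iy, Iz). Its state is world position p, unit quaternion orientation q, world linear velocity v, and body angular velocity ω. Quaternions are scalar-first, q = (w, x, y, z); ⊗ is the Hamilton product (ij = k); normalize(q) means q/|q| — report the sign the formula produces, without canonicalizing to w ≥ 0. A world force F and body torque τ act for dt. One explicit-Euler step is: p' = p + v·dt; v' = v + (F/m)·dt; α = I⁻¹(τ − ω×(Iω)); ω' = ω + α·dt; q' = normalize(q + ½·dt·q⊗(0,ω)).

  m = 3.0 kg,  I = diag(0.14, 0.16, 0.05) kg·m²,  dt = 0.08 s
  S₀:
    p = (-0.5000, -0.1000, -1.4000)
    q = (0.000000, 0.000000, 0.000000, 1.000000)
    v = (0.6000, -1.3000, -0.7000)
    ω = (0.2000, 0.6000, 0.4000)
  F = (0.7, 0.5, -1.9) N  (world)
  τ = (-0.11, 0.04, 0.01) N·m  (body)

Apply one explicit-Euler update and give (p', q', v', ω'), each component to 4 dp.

a = F/m = (0.2333, 0.1667, -0.6333)
new position p' = (-0.4520, -0.2040, -1.4560)
v' = v + a·dt = (0.6187, -1.2867, -0.7507)
precession coupling ω×(Iω) = (-0.0264, 0.0072, 0.0024)
(τ − ω×Iω)/I = (-0.5971, 0.2050, 0.1520)
ω' = ω + α·dt = (0.1522, 0.6164, 0.4122)
Hamilton product q⊗(0,ω) = (-0.4000000, -0.6000000, 0.2000000, 0.0000000)
q + ½dt·q⊗(0,ω), renormalized = (-0.0160, -0.0240, 0.0080, 0.9996)

p' = (-0.4520, -0.2040, -1.4560)
q' = (-0.0160, -0.0240, 0.0080, 0.9996)
v' = (0.6187, -1.2867, -0.7507)
ω' = (0.1522, 0.6164, 0.4122)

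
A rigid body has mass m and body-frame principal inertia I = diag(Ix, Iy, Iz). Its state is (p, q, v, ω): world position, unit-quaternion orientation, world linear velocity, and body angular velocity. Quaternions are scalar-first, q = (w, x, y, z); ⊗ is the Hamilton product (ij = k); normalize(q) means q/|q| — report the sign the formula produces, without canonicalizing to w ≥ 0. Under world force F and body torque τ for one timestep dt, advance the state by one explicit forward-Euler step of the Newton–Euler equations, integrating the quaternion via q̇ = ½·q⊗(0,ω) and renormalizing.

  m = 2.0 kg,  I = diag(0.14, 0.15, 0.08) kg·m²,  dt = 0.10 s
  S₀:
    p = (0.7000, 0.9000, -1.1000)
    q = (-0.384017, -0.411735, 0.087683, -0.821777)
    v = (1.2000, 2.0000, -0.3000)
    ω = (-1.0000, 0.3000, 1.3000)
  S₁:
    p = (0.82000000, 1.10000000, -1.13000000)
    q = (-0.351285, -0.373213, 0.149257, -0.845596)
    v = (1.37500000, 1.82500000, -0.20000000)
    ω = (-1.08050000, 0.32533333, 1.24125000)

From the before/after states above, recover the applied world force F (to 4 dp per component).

v₁ − v₀ = (0.17500000, -0.17500000, 0.10000000)
F = m·Δv/dt = (3.5000, -3.5000, 2.0000)

F = (3.5000, -3.5000, 2.0000)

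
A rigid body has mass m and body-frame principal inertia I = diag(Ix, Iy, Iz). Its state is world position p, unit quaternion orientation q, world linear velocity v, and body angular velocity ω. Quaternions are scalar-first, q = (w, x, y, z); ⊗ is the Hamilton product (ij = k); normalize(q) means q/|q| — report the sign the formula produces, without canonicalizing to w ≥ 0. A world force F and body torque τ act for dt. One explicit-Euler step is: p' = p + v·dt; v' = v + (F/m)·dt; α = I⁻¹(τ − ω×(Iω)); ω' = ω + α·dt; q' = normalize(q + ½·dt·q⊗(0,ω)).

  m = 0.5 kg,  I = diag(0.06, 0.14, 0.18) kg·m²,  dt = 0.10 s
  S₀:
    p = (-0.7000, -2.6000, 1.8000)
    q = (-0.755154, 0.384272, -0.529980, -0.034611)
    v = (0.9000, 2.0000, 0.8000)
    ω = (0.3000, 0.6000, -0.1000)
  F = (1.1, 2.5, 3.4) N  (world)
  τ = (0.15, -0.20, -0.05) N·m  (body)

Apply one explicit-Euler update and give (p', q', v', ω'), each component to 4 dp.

a = F/m = (2.2000, 5.0000, 6.8000)
p + v·dt = (-0.6100, -2.4000, 1.8800)
v + (F/m)dt = (1.1200, 2.5000, 1.4800)
ω×(Iω) gyroscopic = (-0.0024, 0.0036, 0.0144)
α = I⁻¹(τ − ω×Iω) = (2.5400, -1.4543, -0.3578)
new body rate ω' = (0.5540, 0.4546, -0.1358)
Hamilton product q⊗(0,ω) = (0.1992453, -0.1527816, -0.4250485, 0.4650726)
updated quaternion q' = (-0.7448, 0.3764, -0.5509, -0.0114)

p' = (-0.6100, -2.4000, 1.8800)
q' = (-0.7448, 0.3764, -0.5509, -0.0114)
v' = (1.1200, 2.5000, 1.4800)
ω' = (0.5540, 0.4546, -0.1358)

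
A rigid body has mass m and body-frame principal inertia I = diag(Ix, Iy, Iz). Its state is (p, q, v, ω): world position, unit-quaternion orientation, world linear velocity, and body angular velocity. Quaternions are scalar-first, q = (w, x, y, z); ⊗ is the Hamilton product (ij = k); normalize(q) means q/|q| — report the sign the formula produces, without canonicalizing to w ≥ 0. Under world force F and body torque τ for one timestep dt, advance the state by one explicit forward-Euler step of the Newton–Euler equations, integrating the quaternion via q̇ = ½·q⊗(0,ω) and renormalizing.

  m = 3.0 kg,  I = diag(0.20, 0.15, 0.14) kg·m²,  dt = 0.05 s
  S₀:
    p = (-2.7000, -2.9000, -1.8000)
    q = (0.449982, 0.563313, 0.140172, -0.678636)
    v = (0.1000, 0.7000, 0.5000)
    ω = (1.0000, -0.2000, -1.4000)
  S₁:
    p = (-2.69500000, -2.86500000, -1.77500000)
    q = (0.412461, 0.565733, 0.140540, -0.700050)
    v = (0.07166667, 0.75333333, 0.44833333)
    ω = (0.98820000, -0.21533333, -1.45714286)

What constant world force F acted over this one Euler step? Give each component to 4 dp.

F = (-1.7000, 3.2000, -3.1000)

velocity change Δv = (-0.02833333, 0.05333333, -0.05166667)
applied force F = (-1.7000, 3.2000, -3.1000)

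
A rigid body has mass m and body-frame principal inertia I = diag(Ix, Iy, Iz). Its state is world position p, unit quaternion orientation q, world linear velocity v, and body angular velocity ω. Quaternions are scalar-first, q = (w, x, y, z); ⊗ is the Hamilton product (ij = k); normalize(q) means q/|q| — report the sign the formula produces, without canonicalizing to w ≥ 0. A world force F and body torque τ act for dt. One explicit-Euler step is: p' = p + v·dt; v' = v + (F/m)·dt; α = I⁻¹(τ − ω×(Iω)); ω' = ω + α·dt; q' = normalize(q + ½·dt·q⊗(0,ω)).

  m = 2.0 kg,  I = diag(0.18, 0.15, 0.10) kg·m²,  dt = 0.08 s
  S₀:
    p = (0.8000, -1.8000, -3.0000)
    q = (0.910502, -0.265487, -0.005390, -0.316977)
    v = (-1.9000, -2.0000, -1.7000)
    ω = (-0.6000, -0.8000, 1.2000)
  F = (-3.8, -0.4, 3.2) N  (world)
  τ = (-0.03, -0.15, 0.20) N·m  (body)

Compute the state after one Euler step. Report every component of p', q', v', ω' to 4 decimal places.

a = F/m = (-1.9000, -0.2000, 1.6000)
p' = p + v·dt = (0.6480, -1.9600, -3.1360)
new velocity v' = (-2.0520, -2.0160, -1.5720)
ω×(Iω) gyroscopic = (0.0480, -0.0576, -0.0144)
(τ − ω×Iω)/I = (-0.4333, -0.6160, 2.1440)
new body rate ω' = (-0.6347, -0.8493, 1.3715)
2q̇ = q⊗(0,ω) = (0.2167682, -0.8063508, -0.2196310, 1.3017580)
updated quaternion q' = (0.9174, -0.2972, -0.0141, -0.2644)

p' = (0.6480, -1.9600, -3.1360)
q' = (0.9174, -0.2972, -0.0141, -0.2644)
v' = (-2.0520, -2.0160, -1.5720)
ω' = (-0.6347, -0.8493, 1.3715)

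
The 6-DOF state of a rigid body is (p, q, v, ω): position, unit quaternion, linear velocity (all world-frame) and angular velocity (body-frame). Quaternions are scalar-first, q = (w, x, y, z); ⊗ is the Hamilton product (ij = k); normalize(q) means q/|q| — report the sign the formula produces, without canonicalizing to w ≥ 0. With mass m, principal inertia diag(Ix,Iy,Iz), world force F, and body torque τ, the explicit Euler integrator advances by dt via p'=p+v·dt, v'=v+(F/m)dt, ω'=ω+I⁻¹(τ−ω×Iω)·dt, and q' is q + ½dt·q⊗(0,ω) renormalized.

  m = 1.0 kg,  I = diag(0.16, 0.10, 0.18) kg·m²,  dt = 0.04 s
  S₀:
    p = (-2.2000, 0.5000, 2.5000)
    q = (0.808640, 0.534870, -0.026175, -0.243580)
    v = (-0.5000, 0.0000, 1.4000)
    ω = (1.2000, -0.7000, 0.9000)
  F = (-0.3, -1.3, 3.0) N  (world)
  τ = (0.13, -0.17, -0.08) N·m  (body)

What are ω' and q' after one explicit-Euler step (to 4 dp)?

precession coupling ω×(Iω) = (-0.0504, -0.0216, 0.0504)
angular accel α = (1.1275, -1.4840, -0.7244)
new body rate ω' = (1.2451, -0.7594, 0.8710)
2q̇ = q⊗(0,ω) = (-0.4409445, 0.7763045, -1.3397270, 0.3847770)
q + ½dt·q⊗(0,ω), renormalized = (0.7994, 0.5501, -0.0529, -0.2358)

ω' = (1.2451, -0.7594, 0.8710)
q' = (0.7994, 0.5501, -0.0529, -0.2358)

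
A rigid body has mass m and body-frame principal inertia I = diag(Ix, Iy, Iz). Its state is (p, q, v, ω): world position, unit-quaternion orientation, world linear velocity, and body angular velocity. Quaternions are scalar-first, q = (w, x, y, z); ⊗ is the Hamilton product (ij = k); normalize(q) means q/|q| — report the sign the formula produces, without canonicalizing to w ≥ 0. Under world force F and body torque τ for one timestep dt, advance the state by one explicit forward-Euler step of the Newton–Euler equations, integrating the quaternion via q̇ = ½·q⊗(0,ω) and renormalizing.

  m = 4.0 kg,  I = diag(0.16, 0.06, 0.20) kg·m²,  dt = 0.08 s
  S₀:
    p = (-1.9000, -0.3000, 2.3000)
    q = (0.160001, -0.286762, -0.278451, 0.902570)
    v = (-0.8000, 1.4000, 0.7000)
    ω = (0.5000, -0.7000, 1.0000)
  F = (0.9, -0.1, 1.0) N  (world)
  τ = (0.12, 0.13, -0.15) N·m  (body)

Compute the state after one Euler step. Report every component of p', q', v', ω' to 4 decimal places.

gyro term ω×Iω = (-0.0980, -0.0200, 0.0350)
α = I⁻¹(τ − ω×Iω) = (1.3625, 2.5000, -0.9250)
ω' = ω + α·dt = (0.6090, -0.5000, 0.9260)
q⊗(0,ω) = (-0.9541047, 0.4333485, 0.6260463, 0.4999599)
updated quaternion q' = (0.1217, -0.2691, -0.2531, 0.9213)
linear accel F/m = (0.2250, -0.0250, 0.2500)
new position p' = (-1.9640, -0.1880, 2.3560)
v + (F/m)dt = (-0.7820, 1.3980, 0.7200)

p' = (-1.9640, -0.1880, 2.3560)
q' = (0.1217, -0.2691, -0.2531, 0.9213)
v' = (-0.7820, 1.3980, 0.7200)
ω' = (0.6090, -0.5000, 0.9260)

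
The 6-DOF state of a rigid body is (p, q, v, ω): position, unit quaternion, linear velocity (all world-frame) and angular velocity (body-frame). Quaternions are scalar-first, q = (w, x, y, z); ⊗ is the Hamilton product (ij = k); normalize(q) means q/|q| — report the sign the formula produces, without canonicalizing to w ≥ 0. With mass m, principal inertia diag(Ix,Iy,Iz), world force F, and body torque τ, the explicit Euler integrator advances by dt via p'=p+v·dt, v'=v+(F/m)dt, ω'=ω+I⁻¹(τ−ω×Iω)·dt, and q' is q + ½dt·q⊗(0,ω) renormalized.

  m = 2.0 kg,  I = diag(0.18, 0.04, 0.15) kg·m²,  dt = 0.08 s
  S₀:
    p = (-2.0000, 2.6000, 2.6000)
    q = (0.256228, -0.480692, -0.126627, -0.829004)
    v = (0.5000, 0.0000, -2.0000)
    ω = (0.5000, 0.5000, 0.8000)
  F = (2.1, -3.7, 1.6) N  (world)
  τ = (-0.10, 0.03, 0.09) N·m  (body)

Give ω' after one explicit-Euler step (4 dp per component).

ω' = (0.4360, 0.5360, 0.8667)

gyro term ω×Iω = (0.0440, 0.0120, -0.0350)
α = I⁻¹(τ − ω×Iω) = (-0.8000, 0.4500, 0.8333)
ω + α·dt = (0.4360, 0.5360, 0.8667)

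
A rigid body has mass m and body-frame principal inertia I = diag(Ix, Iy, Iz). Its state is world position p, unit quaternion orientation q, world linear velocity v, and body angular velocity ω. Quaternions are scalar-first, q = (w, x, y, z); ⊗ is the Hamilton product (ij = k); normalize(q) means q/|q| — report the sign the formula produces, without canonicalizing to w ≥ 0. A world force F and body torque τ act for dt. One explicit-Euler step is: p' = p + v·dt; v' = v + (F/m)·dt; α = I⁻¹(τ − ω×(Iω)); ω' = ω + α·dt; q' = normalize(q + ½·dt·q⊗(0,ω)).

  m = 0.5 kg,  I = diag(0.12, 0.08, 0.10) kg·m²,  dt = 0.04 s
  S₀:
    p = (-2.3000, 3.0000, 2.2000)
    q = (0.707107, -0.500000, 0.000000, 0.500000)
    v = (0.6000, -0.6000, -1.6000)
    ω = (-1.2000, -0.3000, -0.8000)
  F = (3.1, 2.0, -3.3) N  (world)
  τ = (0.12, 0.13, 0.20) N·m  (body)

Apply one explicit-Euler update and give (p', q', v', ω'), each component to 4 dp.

p + v·dt = (-2.2760, 2.9760, 2.1360)
new velocity v' = (0.8480, -0.4400, -1.8640)
angular accel α = (0.9600, 1.3850, 2.1440)
new body rate ω' = (-1.1616, -0.2446, -0.7142)
Hamilton product q⊗(0,ω) = (-0.2000000, -0.6985284, -1.2121321, -0.4156856)
q + ½dt·q⊗(0,ω), renormalized = (0.7028, -0.5137, -0.0242, 0.4915)

p' = (-2.2760, 2.9760, 2.1360)
q' = (0.7028, -0.5137, -0.0242, 0.4915)
v' = (0.8480, -0.4400, -1.8640)
ω' = (-1.1616, -0.2446, -0.7142)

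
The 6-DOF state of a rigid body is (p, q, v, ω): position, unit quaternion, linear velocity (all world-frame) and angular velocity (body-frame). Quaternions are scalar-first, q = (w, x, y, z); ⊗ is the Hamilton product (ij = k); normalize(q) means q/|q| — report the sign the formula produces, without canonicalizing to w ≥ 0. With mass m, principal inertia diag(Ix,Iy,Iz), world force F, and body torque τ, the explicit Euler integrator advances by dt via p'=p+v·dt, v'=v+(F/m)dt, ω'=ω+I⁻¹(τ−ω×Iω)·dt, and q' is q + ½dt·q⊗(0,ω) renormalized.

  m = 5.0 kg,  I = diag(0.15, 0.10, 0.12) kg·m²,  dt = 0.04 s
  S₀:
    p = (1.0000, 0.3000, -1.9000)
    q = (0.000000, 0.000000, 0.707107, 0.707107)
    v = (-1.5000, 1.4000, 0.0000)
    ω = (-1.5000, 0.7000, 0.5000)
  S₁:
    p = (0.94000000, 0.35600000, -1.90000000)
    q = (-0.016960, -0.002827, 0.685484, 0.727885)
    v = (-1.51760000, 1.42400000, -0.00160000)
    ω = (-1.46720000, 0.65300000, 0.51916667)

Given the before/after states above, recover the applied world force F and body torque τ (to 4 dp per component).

Δω = ω₁−ω₀ = (0.03280000, -0.04700000, 0.01916667)
applied torque τ = (0.1300, -0.1400, 0.1100)
Δv = v₁−v₀ = (-0.01760000, 0.02400000, -0.00160000)
F = m·Δv/dt = (-2.2000, 3.0000, -0.2000)

F = (-2.2000, 3.0000, -0.2000)
τ = (0.1300, -0.1400, 0.1100)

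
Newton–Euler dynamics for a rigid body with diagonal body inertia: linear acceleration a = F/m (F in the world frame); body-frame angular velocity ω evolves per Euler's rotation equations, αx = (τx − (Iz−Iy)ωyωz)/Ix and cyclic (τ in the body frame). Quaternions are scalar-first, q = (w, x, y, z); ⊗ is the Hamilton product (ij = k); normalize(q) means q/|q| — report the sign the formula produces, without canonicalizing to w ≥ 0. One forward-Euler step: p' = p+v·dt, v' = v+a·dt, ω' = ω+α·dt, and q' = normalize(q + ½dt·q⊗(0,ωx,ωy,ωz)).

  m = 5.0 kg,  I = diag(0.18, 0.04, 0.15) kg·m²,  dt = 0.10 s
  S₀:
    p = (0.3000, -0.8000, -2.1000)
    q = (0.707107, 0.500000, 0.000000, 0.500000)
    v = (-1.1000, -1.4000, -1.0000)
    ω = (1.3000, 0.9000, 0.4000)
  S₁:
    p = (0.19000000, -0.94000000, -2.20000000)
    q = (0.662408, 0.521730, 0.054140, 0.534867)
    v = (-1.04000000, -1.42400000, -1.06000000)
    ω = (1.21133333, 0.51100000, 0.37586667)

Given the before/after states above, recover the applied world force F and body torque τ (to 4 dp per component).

v₁ − v₀ = (0.06000000, -0.02400000, -0.06000000)
m·(v₁−v₀)/dt = (3.0000, -1.2000, -3.0000)
rate change Δω = (-0.08866667, -0.38900000, -0.02413333)
gyro term ω₀×Iω₀ = (0.0396, 0.0156, -0.1638)
τ = I·(Δω/dt) + ω₀×(Iω₀) = (-0.1200, -0.1400, -0.2000)

F = (3.0000, -1.2000, -3.0000)
τ = (-0.1200, -0.1400, -0.2000)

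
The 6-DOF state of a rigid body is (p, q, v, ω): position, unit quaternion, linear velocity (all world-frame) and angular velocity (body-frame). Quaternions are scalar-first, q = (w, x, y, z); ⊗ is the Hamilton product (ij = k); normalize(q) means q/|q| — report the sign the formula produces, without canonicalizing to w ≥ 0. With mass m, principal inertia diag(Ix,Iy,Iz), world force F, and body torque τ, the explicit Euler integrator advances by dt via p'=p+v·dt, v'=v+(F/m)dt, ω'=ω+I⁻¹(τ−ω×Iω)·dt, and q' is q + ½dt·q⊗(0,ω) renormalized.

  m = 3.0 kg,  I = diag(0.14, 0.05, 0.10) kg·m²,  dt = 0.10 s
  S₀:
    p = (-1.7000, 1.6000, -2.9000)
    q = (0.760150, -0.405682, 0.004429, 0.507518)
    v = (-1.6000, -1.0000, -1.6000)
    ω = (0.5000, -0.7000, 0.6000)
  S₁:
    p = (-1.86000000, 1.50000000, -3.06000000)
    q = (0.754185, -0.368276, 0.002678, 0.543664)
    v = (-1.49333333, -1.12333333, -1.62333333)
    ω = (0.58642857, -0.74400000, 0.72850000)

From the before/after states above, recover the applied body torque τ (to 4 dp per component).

ω₁ − ω₀ = (0.08642857, -0.04400000, 0.12850000)
precession coupling = (-0.0210, 0.0120, 0.0315)
I·α + gyro = (0.1000, -0.0100, 0.1600)

τ = (0.1000, -0.0100, 0.1600)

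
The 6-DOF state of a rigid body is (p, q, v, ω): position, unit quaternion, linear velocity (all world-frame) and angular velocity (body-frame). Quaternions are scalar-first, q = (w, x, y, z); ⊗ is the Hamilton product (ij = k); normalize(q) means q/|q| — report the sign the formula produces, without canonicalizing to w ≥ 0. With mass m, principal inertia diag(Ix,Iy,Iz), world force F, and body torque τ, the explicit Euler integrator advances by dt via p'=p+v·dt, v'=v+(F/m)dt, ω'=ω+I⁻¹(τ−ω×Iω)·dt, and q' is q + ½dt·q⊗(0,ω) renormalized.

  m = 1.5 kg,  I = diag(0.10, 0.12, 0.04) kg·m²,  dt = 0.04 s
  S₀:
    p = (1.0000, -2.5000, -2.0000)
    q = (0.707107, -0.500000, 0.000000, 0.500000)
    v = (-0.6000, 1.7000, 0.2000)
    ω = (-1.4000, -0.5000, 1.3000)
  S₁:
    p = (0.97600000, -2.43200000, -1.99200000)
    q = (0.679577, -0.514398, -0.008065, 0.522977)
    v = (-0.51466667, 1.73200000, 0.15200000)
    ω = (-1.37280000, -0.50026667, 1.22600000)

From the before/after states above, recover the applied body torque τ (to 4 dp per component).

rate change Δω = (0.02720000, -0.00026667, -0.07400000)
I·α + gyro = (0.1200, -0.1100, -0.0600)

τ = (0.1200, -0.1100, -0.0600)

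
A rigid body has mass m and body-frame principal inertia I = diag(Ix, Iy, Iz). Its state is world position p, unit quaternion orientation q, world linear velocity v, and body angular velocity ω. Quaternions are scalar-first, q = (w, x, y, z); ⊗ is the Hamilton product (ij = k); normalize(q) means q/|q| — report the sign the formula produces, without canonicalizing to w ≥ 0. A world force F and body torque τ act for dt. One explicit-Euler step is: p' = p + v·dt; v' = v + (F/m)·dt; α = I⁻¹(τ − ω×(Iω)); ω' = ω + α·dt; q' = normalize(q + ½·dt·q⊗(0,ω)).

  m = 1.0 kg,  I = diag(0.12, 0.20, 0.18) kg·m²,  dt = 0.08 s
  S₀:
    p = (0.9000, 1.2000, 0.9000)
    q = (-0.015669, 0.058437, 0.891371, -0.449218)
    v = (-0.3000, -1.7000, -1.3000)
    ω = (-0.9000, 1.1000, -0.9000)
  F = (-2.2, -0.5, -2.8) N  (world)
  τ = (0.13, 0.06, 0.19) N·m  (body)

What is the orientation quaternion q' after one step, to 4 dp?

q' = (-0.0688, 0.0466, 0.9069, -0.4131)

Hamilton product q⊗(0,ω) = (-1.3322110, -0.2939920, 0.4396536, 0.8806167)
q + ½dt·q⊗(0,ω), renormalized = (-0.0688, 0.0466, 0.9069, -0.4131)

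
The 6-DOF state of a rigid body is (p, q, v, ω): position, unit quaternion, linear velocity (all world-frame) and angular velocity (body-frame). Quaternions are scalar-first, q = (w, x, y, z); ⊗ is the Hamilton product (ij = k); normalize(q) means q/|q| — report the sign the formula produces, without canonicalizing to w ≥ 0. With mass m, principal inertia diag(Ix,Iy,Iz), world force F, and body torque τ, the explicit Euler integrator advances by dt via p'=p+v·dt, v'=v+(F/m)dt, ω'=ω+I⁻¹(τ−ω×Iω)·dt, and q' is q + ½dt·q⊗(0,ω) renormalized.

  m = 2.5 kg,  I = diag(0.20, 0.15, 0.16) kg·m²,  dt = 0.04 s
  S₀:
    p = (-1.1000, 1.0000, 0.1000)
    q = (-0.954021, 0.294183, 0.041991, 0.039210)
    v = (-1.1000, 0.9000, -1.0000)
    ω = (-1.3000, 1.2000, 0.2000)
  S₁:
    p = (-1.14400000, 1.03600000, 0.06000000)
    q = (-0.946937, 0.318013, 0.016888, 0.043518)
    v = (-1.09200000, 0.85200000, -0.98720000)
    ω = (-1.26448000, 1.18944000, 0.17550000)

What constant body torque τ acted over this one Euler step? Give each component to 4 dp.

ω₁ − ω₀ = (0.03552000, -0.01056000, -0.02450000)
I·α + gyro = (0.1800, -0.0500, -0.0200)

τ = (0.1800, -0.0500, -0.0200)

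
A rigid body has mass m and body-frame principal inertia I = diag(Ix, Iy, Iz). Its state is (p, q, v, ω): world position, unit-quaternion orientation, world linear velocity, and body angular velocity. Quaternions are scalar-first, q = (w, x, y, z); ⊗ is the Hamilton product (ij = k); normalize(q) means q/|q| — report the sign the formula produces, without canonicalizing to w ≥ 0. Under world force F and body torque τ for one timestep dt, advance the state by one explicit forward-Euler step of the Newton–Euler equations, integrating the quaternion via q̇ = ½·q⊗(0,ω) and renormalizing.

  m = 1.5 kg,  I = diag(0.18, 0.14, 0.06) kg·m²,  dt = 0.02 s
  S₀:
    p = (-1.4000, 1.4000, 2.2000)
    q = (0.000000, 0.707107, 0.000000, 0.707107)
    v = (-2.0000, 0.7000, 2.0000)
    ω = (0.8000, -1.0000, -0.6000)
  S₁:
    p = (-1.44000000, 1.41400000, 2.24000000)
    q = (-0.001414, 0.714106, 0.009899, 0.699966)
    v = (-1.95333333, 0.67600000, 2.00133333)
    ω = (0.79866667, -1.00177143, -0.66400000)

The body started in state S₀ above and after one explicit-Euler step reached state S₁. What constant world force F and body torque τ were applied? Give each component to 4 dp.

F = (3.5000, -1.8000, 0.1000)
τ = (-0.0600, -0.0700, -0.1600)

Δω = ω₁−ω₀ = (-0.00133333, -0.00177143, -0.06400000)
precession coupling = (-0.0480, -0.0576, 0.0320)
applied torque τ = (-0.0600, -0.0700, -0.1600)
velocity change Δv = (0.04666667, -0.02400000, 0.00133333)
applied force F = (3.5000, -1.8000, 0.1000)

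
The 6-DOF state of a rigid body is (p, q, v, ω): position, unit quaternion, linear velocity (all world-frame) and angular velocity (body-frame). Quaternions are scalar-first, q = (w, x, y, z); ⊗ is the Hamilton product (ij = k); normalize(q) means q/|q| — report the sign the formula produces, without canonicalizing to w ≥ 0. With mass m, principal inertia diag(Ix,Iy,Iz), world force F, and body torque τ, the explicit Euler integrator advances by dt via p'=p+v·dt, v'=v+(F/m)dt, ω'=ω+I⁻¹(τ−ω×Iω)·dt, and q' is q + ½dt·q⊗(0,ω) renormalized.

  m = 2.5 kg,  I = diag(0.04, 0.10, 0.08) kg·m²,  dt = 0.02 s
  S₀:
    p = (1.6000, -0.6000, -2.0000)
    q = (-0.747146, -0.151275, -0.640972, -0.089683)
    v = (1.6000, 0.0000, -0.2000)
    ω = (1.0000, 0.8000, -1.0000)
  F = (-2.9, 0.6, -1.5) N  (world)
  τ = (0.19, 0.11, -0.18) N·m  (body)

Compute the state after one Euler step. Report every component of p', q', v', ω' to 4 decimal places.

α = I⁻¹(τ − ω×Iω) = (4.3500, 0.7000, -2.8500)
ω' = ω + α·dt = (1.0870, 0.8140, -1.0570)
Hamilton product q⊗(0,ω) = (0.5743696, -0.0344276, -0.8386748, 1.2670980)
updated quaternion q' = (-0.7413, -0.1516, -0.6493, -0.0770)
a = F/m = (-1.1600, 0.2400, -0.6000)
p + v·dt = (1.6320, -0.6000, -2.0040)
new velocity v' = (1.5768, 0.0048, -0.2120)

p' = (1.6320, -0.6000, -2.0040)
q' = (-0.7413, -0.1516, -0.6493, -0.0770)
v' = (1.5768, 0.0048, -0.2120)
ω' = (1.0870, 0.8140, -1.0570)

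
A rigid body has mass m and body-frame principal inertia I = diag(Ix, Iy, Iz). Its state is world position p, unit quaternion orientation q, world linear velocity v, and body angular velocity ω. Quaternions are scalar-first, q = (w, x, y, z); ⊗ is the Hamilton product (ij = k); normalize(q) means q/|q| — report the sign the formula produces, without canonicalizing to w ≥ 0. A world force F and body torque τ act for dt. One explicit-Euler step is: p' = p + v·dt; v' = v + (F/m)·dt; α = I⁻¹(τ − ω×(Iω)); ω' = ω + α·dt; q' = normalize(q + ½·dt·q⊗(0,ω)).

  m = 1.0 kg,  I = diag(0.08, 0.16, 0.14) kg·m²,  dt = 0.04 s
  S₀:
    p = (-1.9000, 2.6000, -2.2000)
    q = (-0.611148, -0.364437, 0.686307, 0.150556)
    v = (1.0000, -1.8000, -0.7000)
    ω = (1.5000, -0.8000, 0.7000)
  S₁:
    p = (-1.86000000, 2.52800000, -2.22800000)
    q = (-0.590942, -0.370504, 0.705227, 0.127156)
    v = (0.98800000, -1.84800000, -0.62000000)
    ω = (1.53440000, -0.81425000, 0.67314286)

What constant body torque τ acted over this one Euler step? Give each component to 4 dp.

rate change Δω = (0.03440000, -0.01425000, -0.02685714)
applied torque τ = (0.0800, -0.1200, -0.1900)

τ = (0.0800, -0.1200, -0.1900)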